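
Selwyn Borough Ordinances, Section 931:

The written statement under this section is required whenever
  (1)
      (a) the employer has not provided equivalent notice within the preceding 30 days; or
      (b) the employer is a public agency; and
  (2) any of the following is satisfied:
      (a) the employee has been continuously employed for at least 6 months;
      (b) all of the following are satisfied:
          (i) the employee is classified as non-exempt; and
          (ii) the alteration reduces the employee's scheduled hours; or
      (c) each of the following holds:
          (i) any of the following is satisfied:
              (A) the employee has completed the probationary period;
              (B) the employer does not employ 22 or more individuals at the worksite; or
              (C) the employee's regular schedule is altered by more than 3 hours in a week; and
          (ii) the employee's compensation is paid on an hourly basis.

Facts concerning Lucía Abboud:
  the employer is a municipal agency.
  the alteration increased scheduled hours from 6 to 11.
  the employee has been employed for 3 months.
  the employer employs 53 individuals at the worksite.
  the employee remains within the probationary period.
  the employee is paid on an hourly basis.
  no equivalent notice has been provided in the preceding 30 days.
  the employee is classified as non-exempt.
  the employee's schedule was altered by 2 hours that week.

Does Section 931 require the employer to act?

(a) no recent notice — met.
(b) public agency — holds.
(1): T OR T → true.
(a) tenure ≥ 6 mo. — fails.
(i) non-exempt — holds.
(ii) hours reduced — fails.
So (b) is not satisfied (T AND F).
(A) past probation — fails.
(B) not (≥ 22 at site) — fails.
(C) schedule shift > 3h — not met.
So (i) is not satisfied (F OR F OR F).
(ii) hourly-paid — satisfied.
(c) = F AND T = false.
(2): F OR F OR F → false.
So Overall is not satisfied (T AND F).

No — not required.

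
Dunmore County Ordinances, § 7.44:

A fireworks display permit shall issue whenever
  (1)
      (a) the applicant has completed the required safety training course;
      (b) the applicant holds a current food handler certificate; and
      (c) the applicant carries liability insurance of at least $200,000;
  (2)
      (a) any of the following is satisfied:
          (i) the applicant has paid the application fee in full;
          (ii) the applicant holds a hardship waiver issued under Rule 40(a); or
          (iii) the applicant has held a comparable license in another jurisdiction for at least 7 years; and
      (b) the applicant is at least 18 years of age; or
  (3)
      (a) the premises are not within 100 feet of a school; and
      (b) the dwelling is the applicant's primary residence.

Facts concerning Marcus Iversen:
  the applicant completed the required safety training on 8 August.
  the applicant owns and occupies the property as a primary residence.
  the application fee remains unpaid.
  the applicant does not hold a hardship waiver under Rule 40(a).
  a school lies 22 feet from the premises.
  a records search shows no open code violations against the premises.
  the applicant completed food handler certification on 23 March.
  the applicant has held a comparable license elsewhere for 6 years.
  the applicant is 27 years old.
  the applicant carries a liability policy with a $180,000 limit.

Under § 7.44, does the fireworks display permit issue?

(a) safety training — holds.
(b) food handler cert. — satisfied.
(c) insurance ≥ $200,000 — fails.
So (1) is not satisfied (T AND T AND F).
(i) fee paid — not satisfied.
(ii) hardship waiver — not met.
(iii) prior license ≥ 7 yr — not met.
(a) = F OR F OR F = false.
(b) age ≥ 18 — satisfied.
(2): F AND T → false.
(a) ≥100 ft from school — not satisfied.
(b) primary residence — holds.
So (3) is not satisfied (F AND T).
Overall = F OR F OR F = false.

No — denied.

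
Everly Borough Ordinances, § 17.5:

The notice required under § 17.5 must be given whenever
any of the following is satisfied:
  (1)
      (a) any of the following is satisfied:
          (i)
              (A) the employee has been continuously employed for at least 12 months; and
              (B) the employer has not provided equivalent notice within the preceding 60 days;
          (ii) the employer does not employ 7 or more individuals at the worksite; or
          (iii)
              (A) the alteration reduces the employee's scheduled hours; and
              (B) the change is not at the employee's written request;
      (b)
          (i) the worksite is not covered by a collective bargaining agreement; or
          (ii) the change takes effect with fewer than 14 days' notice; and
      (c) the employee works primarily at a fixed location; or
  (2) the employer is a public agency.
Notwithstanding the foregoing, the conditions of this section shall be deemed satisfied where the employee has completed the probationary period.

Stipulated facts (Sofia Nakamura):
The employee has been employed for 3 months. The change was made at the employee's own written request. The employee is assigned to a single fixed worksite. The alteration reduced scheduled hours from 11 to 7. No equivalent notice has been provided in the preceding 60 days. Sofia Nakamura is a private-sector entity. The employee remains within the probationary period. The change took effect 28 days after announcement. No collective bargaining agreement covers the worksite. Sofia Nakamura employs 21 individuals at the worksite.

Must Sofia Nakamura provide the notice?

(A) tenure ≥ 12 mo. — not satisfied.
(B) no recent notice — met.
(i) = F AND T = false.
(ii) not (≥ 7 at site) — not met.
(A) hours reduced — holds.
(B) not employee-requested — not met.
(iii) = T AND F = false.
(a) = F OR F OR F = false.
(i) no CBA — holds.
(ii) < 14 days' notice — not met.
(b) = T OR F = true.
(c) fixed location — met.
So (1) is not satisfied (F AND T AND T).
(2) public agency — fails.
Overall = F OR F = false.
Exception (past probation) — not satisfied.
Result: main false OR exception false → false.

No — not required.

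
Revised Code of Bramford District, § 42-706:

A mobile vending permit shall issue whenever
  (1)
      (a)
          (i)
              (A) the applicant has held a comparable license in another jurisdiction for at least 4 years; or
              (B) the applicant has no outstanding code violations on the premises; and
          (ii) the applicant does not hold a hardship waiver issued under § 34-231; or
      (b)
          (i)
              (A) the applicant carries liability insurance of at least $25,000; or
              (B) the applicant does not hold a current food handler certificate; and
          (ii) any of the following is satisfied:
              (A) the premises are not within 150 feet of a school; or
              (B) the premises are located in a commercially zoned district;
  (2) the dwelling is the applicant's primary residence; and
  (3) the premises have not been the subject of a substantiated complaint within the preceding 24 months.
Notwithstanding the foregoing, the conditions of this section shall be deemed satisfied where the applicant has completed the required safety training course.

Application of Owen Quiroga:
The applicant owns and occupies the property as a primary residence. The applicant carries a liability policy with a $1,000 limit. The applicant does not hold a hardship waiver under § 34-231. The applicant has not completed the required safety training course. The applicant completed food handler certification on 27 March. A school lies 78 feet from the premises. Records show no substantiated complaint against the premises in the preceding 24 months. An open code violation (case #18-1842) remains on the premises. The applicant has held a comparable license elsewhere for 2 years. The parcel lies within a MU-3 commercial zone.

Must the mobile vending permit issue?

(A) prior license ≥ 4 yr — not satisfied.
(B) no code violations — not satisfied.
So (i) is not satisfied (F OR F).
(ii) not (hardship waiver) — met.
(a): F AND T → false.
(A) insurance ≥ $25,000 — not satisfied.
(B) not (food handler cert.) — fails.
So (i) is not satisfied (F OR F).
(A) ≥150 ft from school — fails.
(B) commercially zoned — holds.
(ii) = F OR T = true.
So (b) is not satisfied (F AND T).
(1): F OR F → false.
(2) primary residence — satisfied.
(3) no complaint in 24 mo. — holds.
So Overall is not satisfied (F AND T AND T).
Exception (safety training) — not satisfied.
Result: main false OR exception false → false.

No — denied.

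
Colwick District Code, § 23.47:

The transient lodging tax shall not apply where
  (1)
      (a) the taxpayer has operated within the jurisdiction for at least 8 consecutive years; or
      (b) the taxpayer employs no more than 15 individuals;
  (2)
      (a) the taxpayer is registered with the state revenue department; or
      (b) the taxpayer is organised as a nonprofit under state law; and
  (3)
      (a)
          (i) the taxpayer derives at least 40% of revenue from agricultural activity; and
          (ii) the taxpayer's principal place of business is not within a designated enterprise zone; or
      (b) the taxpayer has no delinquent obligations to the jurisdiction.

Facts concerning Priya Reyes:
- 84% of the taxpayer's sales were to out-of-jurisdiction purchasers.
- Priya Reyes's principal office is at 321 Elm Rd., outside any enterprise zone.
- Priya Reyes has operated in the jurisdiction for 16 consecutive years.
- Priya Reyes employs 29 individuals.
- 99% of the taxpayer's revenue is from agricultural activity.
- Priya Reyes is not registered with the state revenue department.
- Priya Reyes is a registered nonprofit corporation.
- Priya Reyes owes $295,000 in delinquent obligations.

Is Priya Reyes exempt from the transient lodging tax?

Yes — exempt.

(a) ≥ 8 yrs in jurisdiction — holds.
(b) ≤ 15 employees — not satisfied.
(1) = T OR F = true.
(a) state-registered — not met.
(b) nonprofit — holds.
So (2) is satisfied (F OR T).
(i) ≥40% agricultural — holds.
(ii) not (in enterprise zone) — holds.
So (a) is satisfied (T AND T).
(b) no delinquency — not met.
(3): T OR F → true.
Overall: T AND T AND T → true.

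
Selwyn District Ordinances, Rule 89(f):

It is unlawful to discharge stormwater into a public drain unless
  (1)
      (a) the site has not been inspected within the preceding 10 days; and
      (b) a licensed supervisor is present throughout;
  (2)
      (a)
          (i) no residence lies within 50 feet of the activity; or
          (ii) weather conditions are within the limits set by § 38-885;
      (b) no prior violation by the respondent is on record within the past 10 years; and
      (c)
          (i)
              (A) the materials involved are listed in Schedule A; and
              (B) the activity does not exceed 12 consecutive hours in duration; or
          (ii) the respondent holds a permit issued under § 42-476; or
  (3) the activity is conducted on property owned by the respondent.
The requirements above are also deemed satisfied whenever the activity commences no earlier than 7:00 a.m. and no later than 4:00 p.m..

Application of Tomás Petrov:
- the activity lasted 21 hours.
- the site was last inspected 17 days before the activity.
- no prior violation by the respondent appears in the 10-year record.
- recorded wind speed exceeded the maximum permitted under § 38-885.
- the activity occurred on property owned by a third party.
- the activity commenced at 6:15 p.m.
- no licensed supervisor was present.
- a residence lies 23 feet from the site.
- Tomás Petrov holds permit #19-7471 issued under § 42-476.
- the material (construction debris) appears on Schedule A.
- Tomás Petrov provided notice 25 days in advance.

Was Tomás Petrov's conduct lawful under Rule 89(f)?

No — unlawful.

(a) not (site inspected) — met.
(b) supervisor present — not met.
(1): T AND F → false.
(i) no residence in 50 ft — not met.
(ii) weather ok — fails.
(a) = F OR F = false.
(b) no prior violation — holds.
(A) Schedule A material — met.
(B) ≤ 12 hrs duration — fails.
So (i) is not satisfied (T AND F).
(ii) holds permit — holds.
(c): F OR T → true.
(2): F AND T AND T → false.
(3) own property — not met.
Overall = F OR F OR F = false.
Exception (start within hours) — not satisfied.
Result: main false OR exception false → false.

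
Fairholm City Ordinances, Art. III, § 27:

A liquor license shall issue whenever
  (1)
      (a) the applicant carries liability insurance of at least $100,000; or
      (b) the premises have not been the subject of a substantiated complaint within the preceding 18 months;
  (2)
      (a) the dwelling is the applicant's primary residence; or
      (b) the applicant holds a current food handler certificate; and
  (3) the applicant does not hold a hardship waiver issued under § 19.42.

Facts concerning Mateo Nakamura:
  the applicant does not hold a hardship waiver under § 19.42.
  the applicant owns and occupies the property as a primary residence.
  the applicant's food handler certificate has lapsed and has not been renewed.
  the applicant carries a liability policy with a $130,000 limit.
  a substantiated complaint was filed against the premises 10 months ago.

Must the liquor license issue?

(a) insurance ≥ $100,000 — satisfied.
(b) no complaint in 18 mo. — not met.
(1): T OR F → true.
(a) primary residence — satisfied.
(b) food handler cert. — fails.
So (2) is satisfied (T OR F).
(3) not (hardship waiver) — met.
Overall = T AND T AND T = true.

Yes — granted.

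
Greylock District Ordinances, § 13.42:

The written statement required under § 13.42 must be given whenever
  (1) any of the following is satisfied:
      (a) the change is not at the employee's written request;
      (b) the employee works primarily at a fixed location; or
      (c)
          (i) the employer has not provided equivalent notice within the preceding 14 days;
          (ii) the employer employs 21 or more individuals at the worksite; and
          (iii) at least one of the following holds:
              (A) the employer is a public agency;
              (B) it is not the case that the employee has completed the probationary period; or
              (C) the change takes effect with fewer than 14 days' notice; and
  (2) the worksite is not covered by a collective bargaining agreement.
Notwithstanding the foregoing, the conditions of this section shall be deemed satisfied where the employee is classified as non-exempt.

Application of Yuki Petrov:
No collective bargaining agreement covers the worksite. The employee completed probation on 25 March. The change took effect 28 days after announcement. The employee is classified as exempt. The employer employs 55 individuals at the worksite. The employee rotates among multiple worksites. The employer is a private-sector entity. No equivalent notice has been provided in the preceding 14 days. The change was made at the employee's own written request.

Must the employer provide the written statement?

No — not required.

(a) not employee-requested — fails.
(b) fixed location — fails.
(i) no recent notice — met.
(ii) ≥ 21 at site — holds.
(A) public agency — not met.
(B) not (past probation) — not satisfied.
(C) < 14 days' notice — not satisfied.
(iii) = F OR F OR F = false.
(c): T AND T AND F → false.
So (1) is not satisfied (F OR F OR F).
(2) no CBA — satisfied.
Overall: F AND T → false.
Exception (non-exempt) — not satisfied.
Result: main false OR exception false → false.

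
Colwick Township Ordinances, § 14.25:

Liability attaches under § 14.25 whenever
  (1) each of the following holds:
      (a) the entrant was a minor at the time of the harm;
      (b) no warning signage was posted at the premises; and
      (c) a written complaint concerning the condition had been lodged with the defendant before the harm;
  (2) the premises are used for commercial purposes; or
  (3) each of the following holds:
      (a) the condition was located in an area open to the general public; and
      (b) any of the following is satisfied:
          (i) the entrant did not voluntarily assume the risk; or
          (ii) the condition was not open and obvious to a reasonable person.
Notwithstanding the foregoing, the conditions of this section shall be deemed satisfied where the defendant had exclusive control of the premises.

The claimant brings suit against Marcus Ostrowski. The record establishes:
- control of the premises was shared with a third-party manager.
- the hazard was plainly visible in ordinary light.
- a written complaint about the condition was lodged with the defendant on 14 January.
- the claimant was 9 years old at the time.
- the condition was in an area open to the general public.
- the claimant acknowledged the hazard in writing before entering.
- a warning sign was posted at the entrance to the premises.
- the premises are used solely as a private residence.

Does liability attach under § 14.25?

(a) entrant a minor — holds.
(b) no signage posted — not satisfied.
(c) complaint lodged — met.
So (1) is not satisfied (T AND F AND T).
(2) commercial use — not satisfied.
(a) public area — holds.
(i) no assumed risk — not satisfied.
(ii) not open/obvious — not satisfied.
So (b) is not satisfied (F OR F).
(3) = T AND F = false.
So Overall is not satisfied (F OR F OR F).
Exception (exclusive control) — not satisfied.
Result: main false OR exception false → false.

No — not liable.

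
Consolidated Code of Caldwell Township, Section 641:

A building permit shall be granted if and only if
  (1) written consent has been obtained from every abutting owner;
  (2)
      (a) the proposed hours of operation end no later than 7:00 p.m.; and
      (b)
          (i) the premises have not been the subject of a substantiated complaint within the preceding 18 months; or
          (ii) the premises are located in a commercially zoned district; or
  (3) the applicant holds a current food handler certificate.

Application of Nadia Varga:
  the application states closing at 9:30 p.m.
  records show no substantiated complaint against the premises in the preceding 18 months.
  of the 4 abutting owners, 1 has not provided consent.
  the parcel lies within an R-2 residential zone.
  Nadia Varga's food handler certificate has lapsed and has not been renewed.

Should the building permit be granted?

No — denied.

(1) all abutters consent — not met.
(a) closes by 7 p.m. — fails.
(i) no complaint in 18 mo. — met.
(ii) commercially zoned — not met.
(b) = T OR F = true.
(2) = F AND T = false.
(3) food handler cert. — not satisfied.
Overall = F OR F OR F = false.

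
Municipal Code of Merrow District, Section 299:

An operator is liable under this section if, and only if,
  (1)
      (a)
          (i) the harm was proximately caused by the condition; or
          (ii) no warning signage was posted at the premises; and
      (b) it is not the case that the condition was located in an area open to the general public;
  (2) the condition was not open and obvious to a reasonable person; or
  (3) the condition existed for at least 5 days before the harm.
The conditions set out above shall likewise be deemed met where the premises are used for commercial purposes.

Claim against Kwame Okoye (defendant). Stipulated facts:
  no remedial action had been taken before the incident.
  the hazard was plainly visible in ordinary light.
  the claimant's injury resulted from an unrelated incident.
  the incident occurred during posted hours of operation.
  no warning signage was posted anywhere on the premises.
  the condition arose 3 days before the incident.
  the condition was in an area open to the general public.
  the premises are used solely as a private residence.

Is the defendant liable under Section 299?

No — not liable.

(i) proximate cause — fails.
(ii) no signage posted — holds.
(a) = F OR T = true.
(b) not (public area) — not met.
(1): T AND F → false.
(2) not open/obvious — not satisfied.
(3) condition ≥5 days old — fails.
Overall: F OR F OR F → false.
Exception (commercial use) — not satisfied.
Result: main false OR exception false → false.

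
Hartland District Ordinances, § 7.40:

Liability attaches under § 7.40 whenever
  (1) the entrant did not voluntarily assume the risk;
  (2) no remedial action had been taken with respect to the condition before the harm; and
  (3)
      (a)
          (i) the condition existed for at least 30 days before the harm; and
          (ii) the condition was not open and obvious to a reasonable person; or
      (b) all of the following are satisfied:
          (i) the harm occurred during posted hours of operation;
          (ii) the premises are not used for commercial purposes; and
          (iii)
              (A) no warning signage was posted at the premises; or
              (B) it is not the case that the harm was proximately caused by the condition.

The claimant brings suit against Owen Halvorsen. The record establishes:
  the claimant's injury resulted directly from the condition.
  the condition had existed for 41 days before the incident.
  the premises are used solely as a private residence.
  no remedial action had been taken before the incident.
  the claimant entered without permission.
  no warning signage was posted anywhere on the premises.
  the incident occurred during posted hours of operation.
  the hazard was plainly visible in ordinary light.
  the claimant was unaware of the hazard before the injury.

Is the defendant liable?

Yes — liable.

(1) no assumed risk — met.
(2) no remedial action — satisfied.
(i) condition ≥30 days old — met.
(ii) not open/obvious — not met.
(a) = T AND F = false.
(i) during posted hours — met.
(ii) not (commercial use) — holds.
(A) no signage posted — satisfied.
(B) not (proximate cause) — not satisfied.
(iii) = T OR F = true.
(b) = T AND T AND T = true.
(3) = F OR T = true.
Overall = T AND T AND T = true.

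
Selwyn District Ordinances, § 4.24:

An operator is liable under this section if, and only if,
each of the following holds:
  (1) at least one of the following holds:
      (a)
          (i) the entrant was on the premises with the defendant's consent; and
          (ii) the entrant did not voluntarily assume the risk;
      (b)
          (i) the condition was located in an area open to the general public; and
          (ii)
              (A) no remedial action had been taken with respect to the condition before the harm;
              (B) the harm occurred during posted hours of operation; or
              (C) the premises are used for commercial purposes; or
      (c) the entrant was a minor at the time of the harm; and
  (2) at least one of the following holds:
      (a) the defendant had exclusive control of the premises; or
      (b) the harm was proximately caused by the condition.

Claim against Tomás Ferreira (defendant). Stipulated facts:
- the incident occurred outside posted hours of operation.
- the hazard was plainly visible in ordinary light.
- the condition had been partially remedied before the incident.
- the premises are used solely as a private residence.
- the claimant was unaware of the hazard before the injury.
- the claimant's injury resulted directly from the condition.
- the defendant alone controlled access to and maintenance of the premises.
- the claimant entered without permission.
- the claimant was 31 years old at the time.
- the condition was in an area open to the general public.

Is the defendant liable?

No — not liable.

(i) consent to enter — fails.
(ii) no assumed risk — holds.
(a) = F AND T = false.
(i) public area — holds.
(A) no remedial action — not satisfied.
(B) during posted hours — fails.
(C) commercial use — fails.
So (ii) is not satisfied (F OR F OR F).
(b) = T AND F = false.
(c) entrant a minor — not met.
(1): F OR F OR F → false.
(a) exclusive control — holds.
(b) proximate cause — holds.
(2): T OR T → true.
So Overall is not satisfied (F AND T).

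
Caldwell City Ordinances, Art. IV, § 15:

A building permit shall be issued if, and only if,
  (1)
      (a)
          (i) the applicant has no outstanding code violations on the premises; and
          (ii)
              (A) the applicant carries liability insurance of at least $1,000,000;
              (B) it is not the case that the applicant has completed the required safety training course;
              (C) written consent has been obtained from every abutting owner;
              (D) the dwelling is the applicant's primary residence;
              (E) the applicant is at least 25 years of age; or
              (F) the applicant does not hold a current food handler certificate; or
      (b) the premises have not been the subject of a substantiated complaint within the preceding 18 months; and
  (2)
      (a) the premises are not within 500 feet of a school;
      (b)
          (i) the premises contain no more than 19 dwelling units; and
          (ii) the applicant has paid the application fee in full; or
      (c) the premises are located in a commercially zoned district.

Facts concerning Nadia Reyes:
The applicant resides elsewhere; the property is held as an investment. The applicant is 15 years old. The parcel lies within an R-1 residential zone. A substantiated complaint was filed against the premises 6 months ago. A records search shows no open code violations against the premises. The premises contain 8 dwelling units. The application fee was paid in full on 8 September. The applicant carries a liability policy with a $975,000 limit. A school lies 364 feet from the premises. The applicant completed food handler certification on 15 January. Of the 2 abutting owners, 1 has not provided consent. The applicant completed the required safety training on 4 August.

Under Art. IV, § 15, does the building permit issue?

(i) no code violations — met.
(A) insurance ≥ $1,000,000 — fails.
(B) not (safety training) — not satisfied.
(C) all abutters consent — fails.
(D) primary residence — not satisfied.
(E) age ≥ 25 — not met.
(F) not (food handler cert.) — not met.
So (ii) is not satisfied (F OR F OR F OR F OR F OR F).
(a): T AND F → false.
(b) no complaint in 18 mo. — not met.
(1): F OR F → false.
(a) ≥500 ft from school — fails.
(i) ≤ 19 units — holds.
(ii) fee paid — met.
So (b) is satisfied (T AND T).
(c) commercially zoned — not met.
(2) = F OR T OR F = true.
So Overall is not satisfied (F AND T).

No — denied.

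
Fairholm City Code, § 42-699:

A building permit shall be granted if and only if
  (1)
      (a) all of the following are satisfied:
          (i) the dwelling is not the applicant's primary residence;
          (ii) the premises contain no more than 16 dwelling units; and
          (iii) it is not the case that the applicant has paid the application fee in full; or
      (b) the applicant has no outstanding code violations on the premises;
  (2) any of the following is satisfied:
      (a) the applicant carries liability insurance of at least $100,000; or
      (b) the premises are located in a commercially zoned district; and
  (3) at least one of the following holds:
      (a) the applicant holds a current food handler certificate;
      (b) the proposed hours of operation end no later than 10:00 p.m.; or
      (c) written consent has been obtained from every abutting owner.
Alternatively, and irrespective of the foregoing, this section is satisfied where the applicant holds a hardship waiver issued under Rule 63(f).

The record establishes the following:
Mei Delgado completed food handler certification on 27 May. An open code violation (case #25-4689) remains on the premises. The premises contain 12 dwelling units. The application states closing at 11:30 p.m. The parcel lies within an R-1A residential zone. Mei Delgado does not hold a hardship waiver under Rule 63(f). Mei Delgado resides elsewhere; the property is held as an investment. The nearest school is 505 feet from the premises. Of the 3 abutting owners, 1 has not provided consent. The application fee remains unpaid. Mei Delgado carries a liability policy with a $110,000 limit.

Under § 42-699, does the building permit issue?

Yes — granted.

(i) not (primary residence) — met.
(ii) ≤ 16 units — holds.
(iii) not (fee paid) — satisfied.
So (a) is satisfied (T AND T AND T).
(b) no code violations — fails.
(1) = T OR F = true.
(a) insurance ≥ $100,000 — met.
(b) commercially zoned — fails.
(2): T OR F → true.
(a) food handler cert. — holds.
(b) closes by 10 p.m. — not met.
(c) all abutters consent — not satisfied.
So (3) is satisfied (T OR F OR F).
So Overall is satisfied (T AND T AND T).
Exception (hardship waiver) — not satisfied.
Result: main true OR exception false → true.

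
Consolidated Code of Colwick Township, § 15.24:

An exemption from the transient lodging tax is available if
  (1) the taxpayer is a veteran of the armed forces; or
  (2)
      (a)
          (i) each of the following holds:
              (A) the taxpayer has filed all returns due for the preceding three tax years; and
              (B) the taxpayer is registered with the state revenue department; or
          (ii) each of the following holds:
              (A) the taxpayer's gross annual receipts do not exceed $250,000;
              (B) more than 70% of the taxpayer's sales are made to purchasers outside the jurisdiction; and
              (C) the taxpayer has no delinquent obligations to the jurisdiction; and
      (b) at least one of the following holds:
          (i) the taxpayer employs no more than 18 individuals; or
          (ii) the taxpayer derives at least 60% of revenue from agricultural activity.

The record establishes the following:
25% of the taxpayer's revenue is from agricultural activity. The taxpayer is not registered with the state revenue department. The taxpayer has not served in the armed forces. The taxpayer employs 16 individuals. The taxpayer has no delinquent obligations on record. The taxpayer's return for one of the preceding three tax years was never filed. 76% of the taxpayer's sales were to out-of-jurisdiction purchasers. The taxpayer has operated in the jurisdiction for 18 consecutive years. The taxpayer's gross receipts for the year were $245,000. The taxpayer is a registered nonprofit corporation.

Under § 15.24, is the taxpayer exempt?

(1) veteran — not satisfied.
(A) returns current — not satisfied.
(B) state-registered — not satisfied.
So (i) is not satisfied (F AND F).
(A) receipts ≤ $250,000 — holds.
(B) >70% out-of-jur. sales — met.
(C) no delinquency — holds.
(ii): T AND T AND T → true.
(a) = F OR T = true.
(i) ≤ 18 employees — holds.
(ii) ≥60% agricultural — not satisfied.
So (b) is satisfied (T OR F).
So (2) is satisfied (T AND T).
So Overall is satisfied (F OR T).

Yes — exempt.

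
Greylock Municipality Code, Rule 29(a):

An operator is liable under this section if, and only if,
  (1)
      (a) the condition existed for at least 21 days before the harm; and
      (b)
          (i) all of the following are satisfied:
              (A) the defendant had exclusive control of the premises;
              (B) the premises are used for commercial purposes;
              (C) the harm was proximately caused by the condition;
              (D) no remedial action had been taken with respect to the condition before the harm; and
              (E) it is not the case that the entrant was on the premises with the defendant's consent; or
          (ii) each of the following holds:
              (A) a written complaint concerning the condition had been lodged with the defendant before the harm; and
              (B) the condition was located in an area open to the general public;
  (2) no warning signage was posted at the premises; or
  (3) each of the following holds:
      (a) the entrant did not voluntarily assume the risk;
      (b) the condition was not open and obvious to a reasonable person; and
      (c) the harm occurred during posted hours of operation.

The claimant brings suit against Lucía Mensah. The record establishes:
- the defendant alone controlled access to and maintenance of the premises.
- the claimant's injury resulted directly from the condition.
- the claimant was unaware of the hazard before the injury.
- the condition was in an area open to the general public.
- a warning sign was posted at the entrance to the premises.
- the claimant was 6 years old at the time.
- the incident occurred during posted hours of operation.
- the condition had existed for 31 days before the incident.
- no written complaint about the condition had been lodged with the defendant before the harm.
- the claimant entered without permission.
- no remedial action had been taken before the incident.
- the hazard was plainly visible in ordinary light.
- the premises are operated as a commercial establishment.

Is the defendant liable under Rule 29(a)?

(a) condition ≥21 days old — met.
(A) exclusive control — met.
(B) commercial use — satisfied.
(C) proximate cause — holds.
(D) no remedial action — satisfied.
(E) not (consent to enter) — satisfied.
(i) = T AND T AND T AND T AND T = true.
(A) complaint lodged — fails.
(B) public area — holds.
(ii): F AND T → false.
So (b) is satisfied (T OR F).
So (1) is satisfied (T AND T).
(2) no signage posted — fails.
(a) no assumed risk — satisfied.
(b) not open/obvious — not met.
(c) during posted hours — holds.
(3) = T AND F AND T = false.
Overall: T OR F OR F → true.

Yes — liable.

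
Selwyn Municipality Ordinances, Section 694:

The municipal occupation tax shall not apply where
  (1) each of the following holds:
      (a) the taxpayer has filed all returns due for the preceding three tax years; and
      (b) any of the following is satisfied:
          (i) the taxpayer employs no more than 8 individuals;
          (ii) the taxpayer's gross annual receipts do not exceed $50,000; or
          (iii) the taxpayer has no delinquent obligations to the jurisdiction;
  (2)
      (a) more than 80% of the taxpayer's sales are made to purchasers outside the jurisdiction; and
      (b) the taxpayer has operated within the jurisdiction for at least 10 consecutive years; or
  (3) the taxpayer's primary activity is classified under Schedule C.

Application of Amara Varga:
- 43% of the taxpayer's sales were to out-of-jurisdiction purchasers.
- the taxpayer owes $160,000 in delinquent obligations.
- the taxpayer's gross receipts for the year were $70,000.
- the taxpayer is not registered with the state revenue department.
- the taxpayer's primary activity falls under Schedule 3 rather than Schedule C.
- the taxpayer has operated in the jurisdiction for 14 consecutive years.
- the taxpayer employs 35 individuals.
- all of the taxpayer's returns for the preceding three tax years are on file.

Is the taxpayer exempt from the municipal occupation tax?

(a) returns current — satisfied.
(i) ≤ 8 employees — fails.
(ii) receipts ≤ $50,000 — not met.
(iii) no delinquency — not satisfied.
(b) = F OR F OR F = false.
So (1) is not satisfied (T AND F).
(a) >80% out-of-jur. sales — not satisfied.
(b) ≥ 10 yrs in jurisdiction — met.
(2): F AND T → false.
(3) Schedule C activity — not met.
So Overall is not satisfied (F OR F OR F).

No — not exempt.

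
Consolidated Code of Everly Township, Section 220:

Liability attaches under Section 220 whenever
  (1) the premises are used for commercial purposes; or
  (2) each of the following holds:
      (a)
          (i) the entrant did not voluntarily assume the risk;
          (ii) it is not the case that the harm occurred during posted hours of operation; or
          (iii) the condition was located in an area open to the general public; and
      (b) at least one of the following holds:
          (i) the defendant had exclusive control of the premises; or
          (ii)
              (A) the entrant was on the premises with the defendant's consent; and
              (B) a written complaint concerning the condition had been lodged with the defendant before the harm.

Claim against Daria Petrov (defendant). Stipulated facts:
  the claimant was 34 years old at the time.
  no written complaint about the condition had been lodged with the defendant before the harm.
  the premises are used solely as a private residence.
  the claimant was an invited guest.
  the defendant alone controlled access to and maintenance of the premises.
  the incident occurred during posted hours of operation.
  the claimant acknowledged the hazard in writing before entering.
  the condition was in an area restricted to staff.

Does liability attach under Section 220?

(1) commercial use — not met.
(i) no assumed risk — not satisfied.
(ii) not (during posted hours) — not satisfied.
(iii) public area — fails.
(a) = F OR F OR F = false.
(i) exclusive control — holds.
(A) consent to enter — holds.
(B) complaint lodged — fails.
So (ii) is not satisfied (T AND F).
(b) = T OR F = true.
So (2) is not satisfied (F AND T).
Overall: F OR F → false.

No — not liable.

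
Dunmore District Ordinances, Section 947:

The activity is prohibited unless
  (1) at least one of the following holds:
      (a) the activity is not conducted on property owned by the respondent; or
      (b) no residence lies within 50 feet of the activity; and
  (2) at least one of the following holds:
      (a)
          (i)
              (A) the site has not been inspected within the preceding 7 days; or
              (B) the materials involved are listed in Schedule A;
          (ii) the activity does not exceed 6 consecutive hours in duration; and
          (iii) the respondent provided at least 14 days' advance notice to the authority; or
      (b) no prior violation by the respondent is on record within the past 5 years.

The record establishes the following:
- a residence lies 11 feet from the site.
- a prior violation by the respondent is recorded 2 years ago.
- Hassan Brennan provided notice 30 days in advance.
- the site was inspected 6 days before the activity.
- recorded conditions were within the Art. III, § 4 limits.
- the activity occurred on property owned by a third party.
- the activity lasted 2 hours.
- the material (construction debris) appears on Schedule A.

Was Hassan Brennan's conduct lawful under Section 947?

(a) not (own property) — holds.
(b) no residence in 50 ft — fails.
So (1) is satisfied (T OR F).
(A) not (site inspected) — not satisfied.
(B) Schedule A material — satisfied.
(i) = F OR T = true.
(ii) ≤ 6 hrs duration — holds.
(iii) ≥14 days' notice — holds.
(a): T AND T AND T → true.
(b) no prior violation — not met.
(2) = T OR F = true.
Overall: T AND T → true.

Yes — lawful.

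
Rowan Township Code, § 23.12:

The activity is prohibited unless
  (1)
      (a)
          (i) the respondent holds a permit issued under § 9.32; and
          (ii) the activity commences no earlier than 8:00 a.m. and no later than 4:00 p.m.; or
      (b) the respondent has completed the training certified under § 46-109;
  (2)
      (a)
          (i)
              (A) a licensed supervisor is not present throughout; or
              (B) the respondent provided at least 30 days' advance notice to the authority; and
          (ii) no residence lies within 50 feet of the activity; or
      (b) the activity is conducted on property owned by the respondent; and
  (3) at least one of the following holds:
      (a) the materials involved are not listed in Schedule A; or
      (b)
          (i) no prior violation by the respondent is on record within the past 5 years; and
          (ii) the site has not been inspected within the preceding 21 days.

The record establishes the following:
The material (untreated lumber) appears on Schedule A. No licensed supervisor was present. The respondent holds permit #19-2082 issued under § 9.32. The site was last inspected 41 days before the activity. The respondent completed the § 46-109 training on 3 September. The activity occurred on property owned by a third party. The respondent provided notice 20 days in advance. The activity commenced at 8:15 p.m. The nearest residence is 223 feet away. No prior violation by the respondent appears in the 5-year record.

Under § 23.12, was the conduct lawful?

(i) holds permit — holds.
(ii) start within hours — not met.
So (a) is not satisfied (T AND F).
(b) training certified — met.
(1) = F OR T = true.
(A) not (supervisor present) — satisfied.
(B) ≥30 days' notice — fails.
So (i) is satisfied (T OR F).
(ii) no residence in 50 ft — holds.
So (a) is satisfied (T AND T).
(b) own property — fails.
(2): T OR F → true.
(a) not (Schedule A material) — not satisfied.
(i) no prior violation — holds.
(ii) not (site inspected) — holds.
So (b) is satisfied (T AND T).
(3) = F OR T = true.
Overall: T AND T AND T → true.

Yes — lawful.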